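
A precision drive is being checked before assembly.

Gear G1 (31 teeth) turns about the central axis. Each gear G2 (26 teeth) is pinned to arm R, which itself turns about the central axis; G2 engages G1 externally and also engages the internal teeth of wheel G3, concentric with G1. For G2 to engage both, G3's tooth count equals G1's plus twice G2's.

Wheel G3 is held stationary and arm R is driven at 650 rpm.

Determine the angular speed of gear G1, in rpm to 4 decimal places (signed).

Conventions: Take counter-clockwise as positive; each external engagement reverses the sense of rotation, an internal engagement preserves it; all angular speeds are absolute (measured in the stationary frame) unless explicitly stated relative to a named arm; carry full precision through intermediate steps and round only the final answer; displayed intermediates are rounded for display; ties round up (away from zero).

planetary set (31T centre, 26T on arm, 83T internal) — Willis relation
normalise by the input: solve with ω_arm = 1, then scale by 650 rpm
ring teeth: 31 + 2·26 = 83
31(ω_sun−ω_arm) = −83(ω_ring−ω_arm),  ω_ring = 0, ω_arm = 1
ω_sun = 1 − (83/31)(0−1) = 114/31
scale: ω_sun = 114/31 × 650 rpm = +2390.3226 rpm

+2390.3226 rpm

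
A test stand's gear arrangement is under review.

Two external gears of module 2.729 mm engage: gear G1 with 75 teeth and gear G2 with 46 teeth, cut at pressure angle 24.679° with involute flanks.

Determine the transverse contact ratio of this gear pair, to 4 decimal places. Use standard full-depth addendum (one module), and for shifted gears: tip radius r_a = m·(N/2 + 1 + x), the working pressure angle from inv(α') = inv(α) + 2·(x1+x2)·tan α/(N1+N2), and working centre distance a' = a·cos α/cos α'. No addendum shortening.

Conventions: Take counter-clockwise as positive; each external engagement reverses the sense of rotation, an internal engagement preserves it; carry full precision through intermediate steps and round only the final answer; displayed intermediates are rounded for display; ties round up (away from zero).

topology: single-mesh involute geometry — m = 2.729, 75T/46T pair
base radii: r_b1 = 92.990123, r_b2 = 57.033942
tip radii: r_a1 = 105.066500, r_a2 = 65.496000
no profile shift: α' = α, a' = a
action lengths: √(r_a1²−r_b1²) = 48.906098, √(r_a2²−r_b2²) = 32.200240
base pitch p_b = π·m·cos α = 7.790322
CR = (48.906098 + 32.200240 − 165.104500·sin 24.67900°)/7.790322 = 1.562142
contact ratio ≈ 1.5621

1.5621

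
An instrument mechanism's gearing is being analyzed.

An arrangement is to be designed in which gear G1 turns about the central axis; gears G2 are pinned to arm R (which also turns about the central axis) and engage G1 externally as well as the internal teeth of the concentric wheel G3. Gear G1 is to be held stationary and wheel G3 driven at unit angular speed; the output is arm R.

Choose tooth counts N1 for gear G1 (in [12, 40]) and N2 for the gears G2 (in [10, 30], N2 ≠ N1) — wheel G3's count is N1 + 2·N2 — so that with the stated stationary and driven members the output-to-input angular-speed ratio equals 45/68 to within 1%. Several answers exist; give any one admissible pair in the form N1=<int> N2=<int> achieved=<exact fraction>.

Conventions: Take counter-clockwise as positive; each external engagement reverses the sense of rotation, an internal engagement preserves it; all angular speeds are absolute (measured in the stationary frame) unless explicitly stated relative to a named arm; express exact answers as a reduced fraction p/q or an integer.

design class (target 45/68): planetary set
Willis with ω_sun = 0: ω_arm/ω_ring = N3/(N1+N3); set equal to 45/68  ⇒  N3/N1 = (45/68)/(1 − 45/68) = 45/23
N3 = N1 + 2·N2  ⇒  N2/N1 = (N3/N1 − 1)/2 = (45/23 − 1)/2 = 11/23
smallest multiple with N1 ≥ 12 and N2 ≥ 10: k = 1  ⇒  N1 = 1·23 = 23, N2 = 1·11 = 11 (N1 ≤ 40, N2 ≤ 30, N2 ≠ N1 ✓), N3 = 23 + 2·11 = 45
check: N3/(N1+N3) with N1 = 23, N3 = 45 gives 45/68; |achieved − target| = 0 ≤ 9/1360 ✓

N1=23 N2=11 achieved=45/68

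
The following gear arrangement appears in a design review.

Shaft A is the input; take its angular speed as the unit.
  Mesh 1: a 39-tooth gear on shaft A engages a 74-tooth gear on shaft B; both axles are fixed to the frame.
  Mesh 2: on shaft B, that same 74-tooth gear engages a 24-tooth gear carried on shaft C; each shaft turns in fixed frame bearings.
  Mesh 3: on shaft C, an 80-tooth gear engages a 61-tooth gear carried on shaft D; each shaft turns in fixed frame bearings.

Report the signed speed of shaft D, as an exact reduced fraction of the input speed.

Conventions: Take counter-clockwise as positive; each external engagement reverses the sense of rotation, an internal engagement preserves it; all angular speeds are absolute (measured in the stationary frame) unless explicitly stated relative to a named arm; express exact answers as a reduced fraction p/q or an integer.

-130/61

3-mesh fixed-axis compound train (all bearings frame-fixed)
mesh 1 [39T→74T]: |ω|/ω_in = 1×39/74 = 39/74, sense flips to −
mesh 2 [74T→24T]: |ω|/ω_in = (39/74)×74/24 = 13/8, sense flips to +
mesh 3 [80T→61T]: |ω|/ω_in = (13/8)×80/61 = 130/61, sense flips to −
signed output speed (× input speed) = -130/61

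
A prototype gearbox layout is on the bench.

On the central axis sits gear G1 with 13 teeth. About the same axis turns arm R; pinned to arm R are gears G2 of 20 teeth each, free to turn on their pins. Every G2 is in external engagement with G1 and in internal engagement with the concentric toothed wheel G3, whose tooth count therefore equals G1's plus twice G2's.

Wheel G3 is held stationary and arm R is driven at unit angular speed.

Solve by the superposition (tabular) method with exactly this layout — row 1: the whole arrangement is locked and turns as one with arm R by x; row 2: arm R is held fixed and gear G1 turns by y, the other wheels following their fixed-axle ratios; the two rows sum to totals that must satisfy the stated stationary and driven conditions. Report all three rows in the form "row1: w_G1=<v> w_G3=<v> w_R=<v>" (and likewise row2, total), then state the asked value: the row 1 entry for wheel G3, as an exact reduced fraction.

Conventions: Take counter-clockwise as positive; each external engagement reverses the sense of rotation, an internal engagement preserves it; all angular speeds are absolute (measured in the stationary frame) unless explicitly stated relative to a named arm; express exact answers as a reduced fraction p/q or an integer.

row1: w_G1=1 w_G3=1 w_R=1
row2: w_G1=53/13 w_G3=-1 w_R=0
total: w_G1=66/13 w_G3=0 w_R=1
asked value: 1

planetary set (13T centre, 20T on arm, 53T internal) — Willis relation
row 1 (train locked, turned with arm): all members turn x
row 2 (arm held, sun turns y): ω_ring = −(13/53)·y, ω_arm = 0
boundary: total ω_ring = x − (13/53)·y = 0 and total ω_arm = x = 1  ⇒  y = 53/13, x = 1
row 2 ring = −(13/53)·53/13 = -1
totals (row 1 + row 2): sun 1 + 53/13 = 66/13, ring 1 + (-1) = 0, arm 1 + 0 = 1
asked cell (row1, ring) = 1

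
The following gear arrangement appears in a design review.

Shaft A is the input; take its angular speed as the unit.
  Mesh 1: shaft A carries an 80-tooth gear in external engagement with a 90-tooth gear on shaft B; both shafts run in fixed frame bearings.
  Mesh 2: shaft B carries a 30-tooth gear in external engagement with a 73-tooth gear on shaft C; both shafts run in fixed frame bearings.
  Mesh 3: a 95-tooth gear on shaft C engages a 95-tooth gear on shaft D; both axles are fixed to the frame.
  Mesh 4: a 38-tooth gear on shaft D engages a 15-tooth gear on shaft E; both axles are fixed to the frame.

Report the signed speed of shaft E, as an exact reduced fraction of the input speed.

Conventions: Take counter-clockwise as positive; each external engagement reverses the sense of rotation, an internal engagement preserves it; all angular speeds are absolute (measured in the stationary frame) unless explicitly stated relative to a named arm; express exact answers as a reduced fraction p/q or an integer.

4-mesh fixed-axis compound train (all bearings frame-fixed)
mesh 1 [80T→90T]: |ω|/ω_in = 1×80/90 = 8/9, sense flips to −
mesh 2 [30T→73T]: |ω|/ω_in = (8/9)×30/73 = 80/219, sense flips to +
mesh 3 [95T→95T]: |ω|/ω_in = (80/219)×95/95 = 80/219, sense flips to −
mesh 4 [38T→15T]: |ω|/ω_in = (80/219)×38/15 = 608/657, sense flips to +
signed output speed (× input speed) = 608/657

608/657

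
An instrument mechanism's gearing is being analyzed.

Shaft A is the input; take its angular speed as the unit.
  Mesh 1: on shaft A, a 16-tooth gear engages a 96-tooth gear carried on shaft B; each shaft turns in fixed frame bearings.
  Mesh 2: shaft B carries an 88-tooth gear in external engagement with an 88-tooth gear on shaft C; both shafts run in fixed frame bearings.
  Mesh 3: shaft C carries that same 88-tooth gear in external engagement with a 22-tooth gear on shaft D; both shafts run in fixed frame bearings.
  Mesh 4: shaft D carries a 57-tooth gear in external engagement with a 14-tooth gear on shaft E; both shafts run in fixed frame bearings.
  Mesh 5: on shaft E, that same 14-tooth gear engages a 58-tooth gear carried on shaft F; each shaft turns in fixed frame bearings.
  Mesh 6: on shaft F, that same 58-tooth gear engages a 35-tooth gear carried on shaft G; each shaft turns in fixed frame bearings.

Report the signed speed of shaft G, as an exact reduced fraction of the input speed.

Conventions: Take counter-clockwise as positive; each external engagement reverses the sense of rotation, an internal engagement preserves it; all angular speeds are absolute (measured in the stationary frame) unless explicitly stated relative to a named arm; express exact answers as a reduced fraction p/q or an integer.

6-mesh fixed-axis compound train (all bearings frame-fixed)
mesh 1 [16T→96T]: |ω|/ω_in = 1×16/96 = 1/6, sense flips to −
mesh 2 [88T→88T]: |ω|/ω_in = (1/6)×88/88 = 1/6, sense flips to +
mesh 3 [88T→22T]: |ω|/ω_in = (1/6)×88/22 = 2/3, sense flips to −
mesh 4 [57T→14T]: |ω|/ω_in = (2/3)×57/14 = 19/7, sense flips to +
mesh 5 [14T→58T]: |ω|/ω_in = (19/7)×14/58 = 19/29, sense flips to −
mesh 6 [58T→35T]: |ω|/ω_in = (19/29)×58/35 = 38/35, sense flips to +
signed output speed (× input speed) = 38/35

38/35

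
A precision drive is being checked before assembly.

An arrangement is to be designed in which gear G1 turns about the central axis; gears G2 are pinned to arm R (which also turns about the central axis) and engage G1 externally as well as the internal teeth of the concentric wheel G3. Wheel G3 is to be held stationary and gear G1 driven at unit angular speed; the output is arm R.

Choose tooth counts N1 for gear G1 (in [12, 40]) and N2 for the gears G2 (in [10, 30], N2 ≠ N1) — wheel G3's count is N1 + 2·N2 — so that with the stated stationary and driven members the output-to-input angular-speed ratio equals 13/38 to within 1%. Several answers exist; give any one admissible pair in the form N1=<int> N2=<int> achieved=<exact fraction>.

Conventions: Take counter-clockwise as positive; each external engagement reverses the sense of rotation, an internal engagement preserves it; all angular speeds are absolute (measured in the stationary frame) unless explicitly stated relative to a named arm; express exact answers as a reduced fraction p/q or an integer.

planetary set to be sized for 13/38 (Willis relation)
Willis with ω_ring = 0: ω_arm/ω_sun = N1/(N1+N3); set equal to 13/38  ⇒  N3/N1 = 1/(13/38) − 1 = 25/13
N3 = N1 + 2·N2  ⇒  N2/N1 = (N3/N1 − 1)/2 = (25/13 − 1)/2 = 6/13
smallest multiple with N1 ≥ 12 and N2 ≥ 10: k = 2  ⇒  N1 = 2·13 = 26, N2 = 2·6 = 12 (N1 ≤ 40, N2 ≤ 30, N2 ≠ N1 ✓), N3 = 26 + 2·12 = 50
check: N1/(N1+N3) with N1 = 26, N3 = 50 gives 13/38; |achieved − target| = 0 ≤ 13/3800 ✓

N1=26 N2=12 achieved=13/38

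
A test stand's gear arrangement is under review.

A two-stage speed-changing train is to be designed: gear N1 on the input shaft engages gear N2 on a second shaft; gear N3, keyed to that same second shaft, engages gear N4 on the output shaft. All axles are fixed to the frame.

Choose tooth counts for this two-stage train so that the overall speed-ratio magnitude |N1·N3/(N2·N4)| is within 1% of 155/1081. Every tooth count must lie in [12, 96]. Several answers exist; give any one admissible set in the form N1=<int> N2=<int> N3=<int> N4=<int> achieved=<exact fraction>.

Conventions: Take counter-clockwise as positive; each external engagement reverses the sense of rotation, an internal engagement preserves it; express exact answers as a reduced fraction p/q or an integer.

N1=15 N2=47 N3=31 N4=69 achieved=155/1081

design class (target 155/1081): fixed-axis compound train
target = 155/1081 in lowest terms: an exact hit needs N1·N3 = k·155 and N2·N4 = k·1081 for one integer k, every count in [12, 96]; additionally prefer no 1:1 stage (N1 ≠ N2, N3 ≠ N4)
k = 1…2: no 1:1-free in-range split of k·155 and k·1081 into factor pairs; take k = 3
k = 3: N1·N3 = 465 = 15·31, N2·N4 = 3243 = 47·69
achieved = 15·31/(47·69) = 155/1081; |achieved − target| = 0 ≤ 31/21620 ✓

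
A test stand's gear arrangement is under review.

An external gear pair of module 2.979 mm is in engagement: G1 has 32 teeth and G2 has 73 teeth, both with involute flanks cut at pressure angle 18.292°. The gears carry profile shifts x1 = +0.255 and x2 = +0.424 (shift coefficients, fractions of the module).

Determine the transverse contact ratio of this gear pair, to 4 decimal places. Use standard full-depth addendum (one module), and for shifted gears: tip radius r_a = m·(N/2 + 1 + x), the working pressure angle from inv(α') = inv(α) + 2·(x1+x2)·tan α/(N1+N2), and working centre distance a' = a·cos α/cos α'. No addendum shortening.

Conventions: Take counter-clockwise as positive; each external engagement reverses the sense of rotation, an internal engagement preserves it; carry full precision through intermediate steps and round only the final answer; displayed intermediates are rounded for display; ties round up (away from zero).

1.7286

topology: single-mesh involute geometry — m = 2.979, 32T/73T pair
base radii: r_b1 = 45.255505, r_b2 = 103.239121
tip radii: r_a1 = 51.402645, r_a2 = 112.975596
inv(α') = inv(18.292°) + 2·(+0.255+0.424)·tan α/(32+73) = 0.01558315  ⇒  α' = 20.28900°
a' = a·cos α / cos α' = 156.3975·cos 18.292°/cos 20.28900° = 158.317348
action lengths: √(r_a1²−r_b1²) = 24.375626, √(r_a2²−r_b2²) = 45.882122
base pitch p_b = π·m·cos α = 8.885898
CR = (24.375626 + 45.882122 − 158.317348·sin 20.28900°)/8.885898 = 1.728617
contact ratio ≈ 1.7286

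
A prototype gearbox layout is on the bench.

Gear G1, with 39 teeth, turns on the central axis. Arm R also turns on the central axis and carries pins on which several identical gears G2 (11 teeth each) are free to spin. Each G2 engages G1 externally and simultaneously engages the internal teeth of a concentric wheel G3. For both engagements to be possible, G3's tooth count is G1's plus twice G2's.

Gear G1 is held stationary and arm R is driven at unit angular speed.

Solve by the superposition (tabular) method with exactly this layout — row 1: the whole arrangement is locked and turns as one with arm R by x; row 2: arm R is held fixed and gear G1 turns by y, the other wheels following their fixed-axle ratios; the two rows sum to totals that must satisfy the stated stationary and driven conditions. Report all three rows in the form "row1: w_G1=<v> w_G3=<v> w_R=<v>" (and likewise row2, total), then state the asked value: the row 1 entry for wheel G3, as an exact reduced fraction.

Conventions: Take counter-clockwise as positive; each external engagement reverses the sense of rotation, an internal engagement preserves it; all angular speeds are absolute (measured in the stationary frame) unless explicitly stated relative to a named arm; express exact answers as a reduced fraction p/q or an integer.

row1: w_G1=1 w_G3=1 w_R=1
row2: w_G1=-1 w_G3=39/61 w_R=0
total: w_G1=0 w_G3=100/61 w_R=1
asked value: 1

planetary set (39T centre, 11T on arm, 61T internal) — Willis relation
row 1 — lock + rotate with arm: ω_sun = ω_ring = ω_arm = x
superposition row 2 [arm held]: sun y, ring −(39/61)·y, arm 0
boundary: total ω_sun = x + y = 0 and total ω_arm = x = 1  ⇒  y = -1, x = 1
row 2 ring = −(39/61)·(-1) = 39/61
totals (row 1 + row 2): sun 1 + (-1) = 0, ring 1 + 39/61 = 100/61, arm 1 + 0 = 1
asked cell (row1, ring) = 1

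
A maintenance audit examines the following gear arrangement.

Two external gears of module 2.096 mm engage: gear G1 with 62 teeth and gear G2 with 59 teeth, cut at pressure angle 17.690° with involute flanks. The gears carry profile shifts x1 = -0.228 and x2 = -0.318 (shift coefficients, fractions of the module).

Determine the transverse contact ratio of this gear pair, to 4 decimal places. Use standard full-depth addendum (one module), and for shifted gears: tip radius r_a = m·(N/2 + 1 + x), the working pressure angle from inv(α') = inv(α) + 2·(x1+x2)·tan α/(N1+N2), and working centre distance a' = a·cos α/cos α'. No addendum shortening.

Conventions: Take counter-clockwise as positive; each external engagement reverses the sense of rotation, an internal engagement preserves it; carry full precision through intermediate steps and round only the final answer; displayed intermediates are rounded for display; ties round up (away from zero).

2.1112

recognized (one external pair, fixed centres): single-mesh tooth geometry, m = 2.096, N1 = 62, N2 = 59
base radii: r_b1 = 61.903579, r_b2 = 58.908245
tip radii: r_a1 = 66.594112, r_a2 = 63.261472
inv(α') = inv(17.690°) + 2·(-0.228-0.318)·tan α/(62+59) = 0.00732122  ⇒  α' = 15.87955°
a' = a·cos α / cos α' = 126.8080·cos 17.690°/cos 15.87955° = 125.605035
action lengths: √(r_a1²−r_b1²) = 24.550410, √(r_a2²−r_b2²) = 23.061494
base pitch p_b = π·m·cos α = 6.273414
CR = (24.550410 + 23.061494 − 125.605035·sin 15.87955°)/6.273414 = 2.111189
contact ratio ≈ 2.1112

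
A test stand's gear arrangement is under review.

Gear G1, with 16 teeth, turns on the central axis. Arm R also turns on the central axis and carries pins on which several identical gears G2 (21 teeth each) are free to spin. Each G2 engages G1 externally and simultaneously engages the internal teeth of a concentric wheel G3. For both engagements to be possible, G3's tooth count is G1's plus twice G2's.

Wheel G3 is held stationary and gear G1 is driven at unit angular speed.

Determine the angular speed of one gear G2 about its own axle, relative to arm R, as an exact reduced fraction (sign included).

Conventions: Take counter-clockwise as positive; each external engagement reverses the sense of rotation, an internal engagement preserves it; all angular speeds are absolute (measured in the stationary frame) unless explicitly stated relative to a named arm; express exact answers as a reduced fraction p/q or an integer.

-464/777

planetary set (16T centre, 21T on arm, 58T internal) — Willis relation
ring teeth: 16 + 2·21 = 58
16(ω_sun−ω_arm) = −58(ω_ring−ω_arm),  ω_ring = 0, ω_sun = 1
16(1−ω_arm) = −58(0−ω_arm)  ⇒  74·ω_arm = 16  ⇒  ω_arm = 8/37
sun–planet mesh: 16·(1−8/37) = −21·(ω_p−ω_arm)  ⇒  ω_p−ω_arm = -464/777
exact speed ratio = -464/777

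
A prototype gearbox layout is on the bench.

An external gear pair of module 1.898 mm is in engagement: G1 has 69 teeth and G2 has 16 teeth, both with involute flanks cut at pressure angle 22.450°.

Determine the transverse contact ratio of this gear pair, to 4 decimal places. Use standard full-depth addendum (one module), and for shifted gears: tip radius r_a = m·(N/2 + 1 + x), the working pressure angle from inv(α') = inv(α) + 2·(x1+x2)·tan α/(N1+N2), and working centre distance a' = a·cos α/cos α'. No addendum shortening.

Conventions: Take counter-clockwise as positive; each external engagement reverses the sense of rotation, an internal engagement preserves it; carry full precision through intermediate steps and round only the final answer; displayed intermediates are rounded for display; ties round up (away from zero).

1.5528

topology: single-mesh involute geometry — m = 1.898, 69T/16T pair
base radii: r_b1 = 60.518400, r_b2 = 14.033252
tip radii: r_a1 = 67.379000, r_a2 = 17.082000
no profile shift: α' = α, a' = a
action lengths: √(r_a1²−r_b1²) = 29.621831, √(r_a2²−r_b2²) = 9.739741
base pitch p_b = π·m·cos α = 5.510845
CR = (29.621831 + 9.739741 − 80.665000·sin 22.45000°)/5.510845 = 1.552840
contact ratio ≈ 1.5528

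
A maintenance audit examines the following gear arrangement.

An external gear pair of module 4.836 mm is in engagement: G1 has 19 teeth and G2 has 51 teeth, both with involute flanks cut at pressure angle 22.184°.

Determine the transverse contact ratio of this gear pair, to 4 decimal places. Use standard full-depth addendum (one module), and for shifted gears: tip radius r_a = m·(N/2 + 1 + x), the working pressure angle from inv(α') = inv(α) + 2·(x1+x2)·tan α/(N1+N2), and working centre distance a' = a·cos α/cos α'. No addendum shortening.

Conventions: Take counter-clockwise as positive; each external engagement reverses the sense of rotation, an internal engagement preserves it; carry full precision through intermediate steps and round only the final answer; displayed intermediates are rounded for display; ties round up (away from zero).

single-mesh involute tooth geometry (19T engaging 51T at module 4.836)
base radii: r_b1 = 42.541192, r_b2 = 114.189516
tip radii: r_a1 = 50.778000, r_a2 = 128.154000
no profile shift: α' = α, a' = a
action lengths: √(r_a1²−r_b1²) = 27.724578, √(r_a2²−r_b2²) = 58.173896
base pitch p_b = π·m·cos α = 14.068115
CR = (27.724578 + 58.173896 − 169.260000·sin 22.18400°)/14.068115 = 1.563032
contact ratio ≈ 1.5630

1.5630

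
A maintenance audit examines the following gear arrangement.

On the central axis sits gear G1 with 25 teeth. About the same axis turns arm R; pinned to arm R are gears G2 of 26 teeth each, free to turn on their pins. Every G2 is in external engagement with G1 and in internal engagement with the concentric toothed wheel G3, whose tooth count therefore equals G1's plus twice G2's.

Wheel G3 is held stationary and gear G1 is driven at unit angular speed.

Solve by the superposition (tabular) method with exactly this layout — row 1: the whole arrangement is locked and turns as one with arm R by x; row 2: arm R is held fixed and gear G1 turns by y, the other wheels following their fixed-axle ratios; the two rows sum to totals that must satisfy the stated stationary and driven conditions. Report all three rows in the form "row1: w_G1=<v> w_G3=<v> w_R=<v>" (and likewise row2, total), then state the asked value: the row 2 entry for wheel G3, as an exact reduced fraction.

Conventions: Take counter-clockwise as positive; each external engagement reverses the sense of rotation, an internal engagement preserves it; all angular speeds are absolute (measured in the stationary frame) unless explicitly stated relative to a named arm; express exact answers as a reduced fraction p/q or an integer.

row1: w_G1=25/102 w_G3=25/102 w_R=25/102
row2: w_G1=77/102 w_G3=-25/102 w_R=0
total: w_G1=1 w_G3=0 w_R=25/102
asked value: -25/102

class = planetary set [G3 = 25+2·26 = 77; Willis about the carrier]
row 1: whole set turns with the arm by x
row 2: sun turns y, ring = −(25/77)·y, arm 0
boundary: total ω_ring = x − (25/77)·y = 0 and total ω_sun = x + y = 1  ⇒  y = 77/102, x = 25/102
row 2 ring = −(25/77)·77/102 = -25/102
totals (row 1 + row 2): sun 25/102 + 77/102 = 1, ring 25/102 + (-25/102) = 0, arm 25/102 + 0 = 25/102
asked cell (row2, ring) = -25/102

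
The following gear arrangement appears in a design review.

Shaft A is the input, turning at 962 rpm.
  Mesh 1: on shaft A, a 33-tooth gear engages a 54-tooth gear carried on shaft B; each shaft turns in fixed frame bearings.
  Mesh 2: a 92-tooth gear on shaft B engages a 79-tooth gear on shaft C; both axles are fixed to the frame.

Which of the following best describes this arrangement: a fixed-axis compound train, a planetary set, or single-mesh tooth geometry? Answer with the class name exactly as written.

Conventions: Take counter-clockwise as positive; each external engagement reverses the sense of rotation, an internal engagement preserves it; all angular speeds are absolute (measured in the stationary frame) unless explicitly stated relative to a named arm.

fixed-axis compound train

topology: fixed-axis compound train — 2 meshes, A→C
classification: fixed-axis compound train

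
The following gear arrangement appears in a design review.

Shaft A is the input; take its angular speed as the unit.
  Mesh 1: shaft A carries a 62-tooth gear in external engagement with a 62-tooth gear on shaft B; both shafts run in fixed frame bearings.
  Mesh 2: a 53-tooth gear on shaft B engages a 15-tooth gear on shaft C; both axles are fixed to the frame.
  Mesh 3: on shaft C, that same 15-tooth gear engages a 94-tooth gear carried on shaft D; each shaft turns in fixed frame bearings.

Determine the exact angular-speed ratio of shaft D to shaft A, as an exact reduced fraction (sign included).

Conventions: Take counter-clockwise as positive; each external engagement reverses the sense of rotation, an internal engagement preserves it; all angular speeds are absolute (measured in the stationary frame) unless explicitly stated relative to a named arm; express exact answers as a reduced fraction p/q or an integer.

-53/94

class = fixed-axis compound train [3 meshes; 3 ratios multiply, 3 sense flips]
mesh 1 [62T→62T]: running ratio 1, sense −
mesh 2 [53T→15T]: running ratio 53/15, sense +
mesh 3 [15T→94T]: running ratio 53/94, sense −
ω_out/ω_in = -53/94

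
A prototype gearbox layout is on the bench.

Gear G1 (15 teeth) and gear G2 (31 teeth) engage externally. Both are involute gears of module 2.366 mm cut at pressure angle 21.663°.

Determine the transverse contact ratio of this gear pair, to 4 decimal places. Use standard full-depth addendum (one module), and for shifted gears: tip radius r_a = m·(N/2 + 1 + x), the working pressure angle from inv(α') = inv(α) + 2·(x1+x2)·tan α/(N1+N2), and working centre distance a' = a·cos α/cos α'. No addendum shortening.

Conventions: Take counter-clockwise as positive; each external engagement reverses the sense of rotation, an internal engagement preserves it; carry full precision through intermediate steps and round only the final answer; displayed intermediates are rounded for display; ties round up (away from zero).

single-mesh involute tooth geometry (15T engaging 31T at module 2.366)
base radii: r_b1 = 16.491691, r_b2 = 34.082828
tip radii: r_a1 = 20.111000, r_a2 = 39.039000
no profile shift: α' = α, a' = a
action lengths: √(r_a1²−r_b1²) = 11.509841, √(r_a2²−r_b2²) = 19.036921
base pitch p_b = π·m·cos α = 6.908023
CR = (11.509841 + 19.036921 − 54.418000·sin 21.66300°)/6.908023 = 1.513970
contact ratio ≈ 1.5140

1.5140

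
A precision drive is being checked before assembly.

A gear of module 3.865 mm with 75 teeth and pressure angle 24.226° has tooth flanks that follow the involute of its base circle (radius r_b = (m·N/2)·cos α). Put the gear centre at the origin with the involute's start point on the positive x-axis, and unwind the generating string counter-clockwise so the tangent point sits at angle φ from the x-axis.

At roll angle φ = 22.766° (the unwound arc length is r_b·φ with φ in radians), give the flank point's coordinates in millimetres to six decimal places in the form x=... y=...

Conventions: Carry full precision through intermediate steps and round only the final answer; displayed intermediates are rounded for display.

x=142.199007 y=2.720464

topology: single-mesh involute geometry — m = 3.865, N = 75
pitch radius r_p = m·N/2 = 3.865·75/2 = 144.937500
base radius r_b = r_p·cos α = 144.937500·cos 24.226° = 132.173435
roll angle φ = 22.766° = 0.39734166 rad
x = r_b·(cos φ + φ·sin φ) = 142.199007
y = r_b·(sin φ − φ·cos φ) = 2.720464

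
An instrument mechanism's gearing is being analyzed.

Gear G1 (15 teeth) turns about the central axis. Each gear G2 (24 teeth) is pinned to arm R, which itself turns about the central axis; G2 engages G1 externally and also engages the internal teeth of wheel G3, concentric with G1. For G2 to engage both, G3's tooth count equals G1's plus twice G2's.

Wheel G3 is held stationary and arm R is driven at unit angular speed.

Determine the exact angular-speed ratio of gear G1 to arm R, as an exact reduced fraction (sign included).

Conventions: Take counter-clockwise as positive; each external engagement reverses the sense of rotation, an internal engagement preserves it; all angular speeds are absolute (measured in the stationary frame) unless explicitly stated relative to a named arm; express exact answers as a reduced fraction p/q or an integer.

topology: planetary set — G1 15T / G2 24T / G3 63T, arm = carrier (Willis)
ring teeth: 15 + 2·24 = 63
15(ω_sun−ω_arm) = −63(ω_ring−ω_arm),  ω_ring = 0, ω_arm = 1
ω_sun = 1 − (63/15)(0−1) = 26/5
ω_out/ω_in = 26/5

26/5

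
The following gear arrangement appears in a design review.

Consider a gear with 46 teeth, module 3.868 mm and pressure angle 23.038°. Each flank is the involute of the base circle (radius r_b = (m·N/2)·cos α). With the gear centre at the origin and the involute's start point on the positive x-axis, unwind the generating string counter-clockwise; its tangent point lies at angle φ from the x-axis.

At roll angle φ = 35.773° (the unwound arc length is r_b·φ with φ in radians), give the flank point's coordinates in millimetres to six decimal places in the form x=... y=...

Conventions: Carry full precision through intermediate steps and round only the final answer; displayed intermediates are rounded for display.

recognized (one wheel, involute flank): single-mesh tooth geometry, m = 3.868, N = 46
pitch radius r_p = m·N/2 = 3.868·46/2 = 88.964000
base radius r_b = r_p·cos α = 88.964000·cos 23.038° = 81.868721
roll angle φ = 35.773° = 0.62435663 rad
x = r_b·(cos φ + φ·sin φ) = 96.304053
y = r_b·(sin φ − φ·cos φ) = 6.386602

x=96.304053 y=6.386602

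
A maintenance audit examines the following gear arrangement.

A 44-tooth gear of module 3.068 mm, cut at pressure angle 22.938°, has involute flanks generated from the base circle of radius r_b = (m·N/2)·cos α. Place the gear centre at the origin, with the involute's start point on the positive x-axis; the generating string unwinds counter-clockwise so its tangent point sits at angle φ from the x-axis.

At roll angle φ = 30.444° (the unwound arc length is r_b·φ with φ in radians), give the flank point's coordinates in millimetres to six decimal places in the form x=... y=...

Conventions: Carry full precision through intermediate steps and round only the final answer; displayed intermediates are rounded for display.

topology: single-mesh involute geometry — m = 3.068, N = 44
pitch radius r_p = m·N/2 = 3.068·44/2 = 67.496000
base radius r_b = r_p·cos α = 67.496000·cos 22.938° = 62.158897
roll angle φ = 30.444° = 0.53134804 rad
x = r_b·(cos φ + φ·sin φ) = 70.323886
y = r_b·(sin φ − φ·cos φ) = 3.021398

x=70.323886 y=3.021398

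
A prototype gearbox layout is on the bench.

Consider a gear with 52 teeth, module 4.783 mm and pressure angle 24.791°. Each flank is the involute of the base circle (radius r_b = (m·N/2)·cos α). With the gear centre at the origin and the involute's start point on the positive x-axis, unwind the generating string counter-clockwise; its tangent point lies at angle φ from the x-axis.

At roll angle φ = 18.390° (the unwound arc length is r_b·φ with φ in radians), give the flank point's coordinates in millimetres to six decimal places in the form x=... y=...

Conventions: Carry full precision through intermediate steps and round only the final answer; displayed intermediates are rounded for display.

x=118.563976 y=1.231573

recognized (one wheel, involute flank): single-mesh tooth geometry, m = 4.783, N = 52
pitch radius r_p = m·N/2 = 4.783·52/2 = 124.358000
base radius r_b = r_p·cos α = 124.358000·cos 24.791° = 112.897584
roll angle φ = 18.390° = 0.32096605 rad
x = r_b·(cos φ + φ·sin φ) = 118.563976
y = r_b·(sin φ − φ·cos φ) = 1.231573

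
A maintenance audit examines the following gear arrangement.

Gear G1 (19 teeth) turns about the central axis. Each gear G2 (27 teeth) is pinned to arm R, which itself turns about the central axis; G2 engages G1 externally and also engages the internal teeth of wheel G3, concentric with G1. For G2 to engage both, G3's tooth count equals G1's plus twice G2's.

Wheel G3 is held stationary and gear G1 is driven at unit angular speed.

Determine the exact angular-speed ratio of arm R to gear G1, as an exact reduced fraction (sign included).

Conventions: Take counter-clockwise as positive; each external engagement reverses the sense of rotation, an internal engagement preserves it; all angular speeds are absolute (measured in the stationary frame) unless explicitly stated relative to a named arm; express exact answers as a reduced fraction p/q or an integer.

19/92

topology: planetary set — G1 19T / G2 27T / G3 73T, arm = carrier (Willis)
ring teeth: 19 + 2·27 = 73
19(ω_sun−ω_arm) = −73(ω_ring−ω_arm),  ω_ring = 0, ω_sun = 1
19(1−ω_arm) = −73(0−ω_arm)  ⇒  92·ω_arm = 19  ⇒  ω_arm = 19/92
ω_out/ω_in = 19/92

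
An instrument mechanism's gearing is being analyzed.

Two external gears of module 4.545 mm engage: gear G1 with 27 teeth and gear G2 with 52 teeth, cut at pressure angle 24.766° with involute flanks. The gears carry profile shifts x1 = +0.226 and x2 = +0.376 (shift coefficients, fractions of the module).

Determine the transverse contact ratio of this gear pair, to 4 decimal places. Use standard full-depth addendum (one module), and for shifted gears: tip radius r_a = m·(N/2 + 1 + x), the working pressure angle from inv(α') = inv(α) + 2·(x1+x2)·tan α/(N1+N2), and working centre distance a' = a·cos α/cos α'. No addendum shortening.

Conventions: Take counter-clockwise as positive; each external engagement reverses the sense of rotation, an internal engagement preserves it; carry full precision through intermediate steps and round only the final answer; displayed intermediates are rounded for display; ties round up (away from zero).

topology: single-mesh involute geometry — m = 4.545, 27T/52T pair
base radii: r_b1 = 55.714219, r_b2 = 107.301459
tip radii: r_a1 = 66.929670, r_a2 = 124.423920
inv(α') = inv(24.766°) + 2·(+0.226+0.376)·tan α/(27+52) = 0.03612785  ⇒  α' = 26.51347°
a' = a·cos α / cos α' = 179.5275·cos 24.766°/cos 26.51347° = 182.175146
action lengths: √(r_a1²−r_b1²) = 37.087822, √(r_a2²−r_b2²) = 62.989751
base pitch p_b = π·m·cos α = 12.965288
CR = (37.087822 + 62.989751 − 182.175146·sin 26.51347°)/12.965288 = 1.446407
contact ratio ≈ 1.4464

1.4464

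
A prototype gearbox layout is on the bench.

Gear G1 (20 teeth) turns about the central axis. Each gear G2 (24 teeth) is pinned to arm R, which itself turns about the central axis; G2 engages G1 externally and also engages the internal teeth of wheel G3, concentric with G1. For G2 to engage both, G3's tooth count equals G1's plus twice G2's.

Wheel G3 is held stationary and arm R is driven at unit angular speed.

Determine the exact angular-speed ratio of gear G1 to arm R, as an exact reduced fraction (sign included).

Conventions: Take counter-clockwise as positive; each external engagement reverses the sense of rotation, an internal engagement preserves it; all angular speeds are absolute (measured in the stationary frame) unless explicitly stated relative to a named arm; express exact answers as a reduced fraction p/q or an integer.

22/5

recognized (axles ride arm R): planetary set, 20/24/68 teeth
ring teeth: 20 + 2·24 = 68
20(ω_sun−ω_arm) = −68(ω_ring−ω_arm),  ω_ring = 0, ω_arm = 1
ω_sun = 1 − (68/20)(0−1) = 22/5
ω_out/ω_in = 22/5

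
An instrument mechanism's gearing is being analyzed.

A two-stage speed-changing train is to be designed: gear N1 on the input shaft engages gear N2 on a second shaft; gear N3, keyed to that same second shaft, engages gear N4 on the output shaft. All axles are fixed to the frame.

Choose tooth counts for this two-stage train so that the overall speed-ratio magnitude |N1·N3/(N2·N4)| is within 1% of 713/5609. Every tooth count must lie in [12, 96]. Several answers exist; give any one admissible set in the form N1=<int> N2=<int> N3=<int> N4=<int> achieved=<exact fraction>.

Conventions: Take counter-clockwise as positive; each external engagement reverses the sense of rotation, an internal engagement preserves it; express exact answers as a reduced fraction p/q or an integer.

N1=23 N2=71 N3=31 N4=79 achieved=713/5609

class = fixed-axis compound train [2-stage, 713/5609 wanted]
target = 713/5609 in lowest terms: an exact hit needs N1·N3 = k·713 and N2·N4 = k·5609 for one integer k, every count in [12, 96]; additionally prefer no 1:1 stage (N1 ≠ N2, N3 ≠ N4)
k = 1: N1·N3 = 713 = 23·31, N2·N4 = 5609 = 71·79
achieved = 23·31/(71·79) = 713/5609; |achieved − target| = 0 ≤ 713/560900 ✓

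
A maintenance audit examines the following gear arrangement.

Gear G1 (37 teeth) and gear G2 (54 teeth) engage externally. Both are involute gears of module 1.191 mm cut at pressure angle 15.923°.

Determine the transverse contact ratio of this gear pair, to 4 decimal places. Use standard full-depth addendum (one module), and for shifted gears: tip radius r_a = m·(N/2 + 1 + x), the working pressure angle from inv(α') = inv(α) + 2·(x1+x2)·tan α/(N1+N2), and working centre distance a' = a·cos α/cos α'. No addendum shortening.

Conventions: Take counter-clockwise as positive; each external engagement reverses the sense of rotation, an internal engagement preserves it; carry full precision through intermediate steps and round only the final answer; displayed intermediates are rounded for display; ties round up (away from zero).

1.9808

single-mesh involute tooth geometry (37T engaging 54T at module 1.191)
base radii: r_b1 = 21.188102, r_b2 = 30.923176
tip radii: r_a1 = 23.224500, r_a2 = 33.348000
no profile shift: α' = α, a' = a
action lengths: √(r_a1²−r_b1²) = 9.510085, √(r_a2²−r_b2²) = 12.483840
base pitch p_b = π·m·cos α = 3.598075
CR = (9.510085 + 12.483840 − 54.190500·sin 15.92300°)/3.598075 = 1.980787
contact ratio ≈ 1.9808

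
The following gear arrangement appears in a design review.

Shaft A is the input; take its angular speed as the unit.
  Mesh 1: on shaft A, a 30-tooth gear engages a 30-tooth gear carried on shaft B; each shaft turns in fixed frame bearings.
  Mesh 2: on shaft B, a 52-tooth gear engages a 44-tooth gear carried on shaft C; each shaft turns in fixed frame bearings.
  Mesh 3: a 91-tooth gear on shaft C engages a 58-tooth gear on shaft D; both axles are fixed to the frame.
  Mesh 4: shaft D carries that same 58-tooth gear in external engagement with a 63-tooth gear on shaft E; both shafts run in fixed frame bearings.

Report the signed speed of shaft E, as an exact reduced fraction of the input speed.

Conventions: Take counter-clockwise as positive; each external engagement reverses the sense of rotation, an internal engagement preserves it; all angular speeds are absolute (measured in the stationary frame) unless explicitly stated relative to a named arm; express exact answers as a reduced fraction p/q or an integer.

4-mesh fixed-axis compound train (all bearings frame-fixed)
mesh 1 [30T→30T]: |ω|/ω_in = 1×30/30 = 1, sense flips to −
mesh 2 [52T→44T]: |ω|/ω_in = 1×52/44 = 13/11, sense flips to +
mesh 3 [91T→58T]: |ω|/ω_in = (13/11)×91/58 = 1183/638, sense flips to −
mesh 4 [58T→63T]: |ω|/ω_in = (1183/638)×58/63 = 169/99, sense flips to +
signed output speed (× input speed) = 169/99

169/99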